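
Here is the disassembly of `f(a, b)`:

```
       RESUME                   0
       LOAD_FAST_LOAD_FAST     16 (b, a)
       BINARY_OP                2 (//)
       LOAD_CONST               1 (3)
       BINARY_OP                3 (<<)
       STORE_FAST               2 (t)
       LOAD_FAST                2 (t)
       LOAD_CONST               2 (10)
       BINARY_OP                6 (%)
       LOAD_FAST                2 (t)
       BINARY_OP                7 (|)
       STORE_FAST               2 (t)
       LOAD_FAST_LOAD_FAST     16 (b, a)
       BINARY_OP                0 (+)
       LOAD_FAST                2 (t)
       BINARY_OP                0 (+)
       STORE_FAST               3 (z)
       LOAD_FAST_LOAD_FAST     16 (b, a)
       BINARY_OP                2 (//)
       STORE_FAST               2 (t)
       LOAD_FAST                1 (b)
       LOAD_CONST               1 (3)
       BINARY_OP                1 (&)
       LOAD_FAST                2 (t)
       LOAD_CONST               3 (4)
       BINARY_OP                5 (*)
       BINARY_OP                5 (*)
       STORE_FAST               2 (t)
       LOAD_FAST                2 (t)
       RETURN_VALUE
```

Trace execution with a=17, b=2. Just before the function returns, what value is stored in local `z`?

LOAD_FAST_LOAD_FAST b,a → push 2,17. Stack: [2, 17]
BINARY_OP // → 2 // 17 = 0. Stack: [0]
LOAD_CONST → push 3. Stack: [0, 3]
BINARY_OP << → 0 << 3 = 0. Stack: [0]
STORE_FAST t → t=0. Stack: []
LOAD_FAST t → push 0. Stack: [0]
LOAD_CONST → push 10. Stack: [0, 10]
BINARY_OP % → 0 % 10 = 0. Stack: [0]
LOAD_FAST t → push 0. Stack: [0, 0]
BINARY_OP | → 0 | 0 = 0. Stack: [0]
STORE_FAST t → t=0. Stack: []
LOAD_FAST_LOAD_FAST b,a → push 2,17. Stack: [2, 17]
BINARY_OP + → 2 + 17 = 19. Stack: [19]
LOAD_FAST t → push 0. Stack: [19, 0]
BINARY_OP + → 19 + 0 = 19. Stack: [19]
STORE_FAST z → z=19. Stack: []
LOAD_FAST_LOAD_FAST b,a → push 2,17. Stack: [2, 17]
BINARY_OP // → 2 // 17 = 0. Stack: [0]
STORE_FAST t → t=0. Stack: []
LOAD_FAST b → push 2. Stack: [2]
LOAD_CONST → push 3. Stack: [2, 3]
BINARY_OP & → 2 & 3 = 2. Stack: [2]
LOAD_FAST t → push 0. Stack: [2, 0]
LOAD_CONST → push 4. Stack: [2, 0, 4]
BINARY_OP * → 0 * 4 = 0. Stack: [2, 0]
BINARY_OP * → 2 * 0 = 0. Stack: [0]
STORE_FAST t → t=0. Stack: []
LOAD_FAST t → push 0. Stack: [0]
RETURN_VALUE → return 0.

19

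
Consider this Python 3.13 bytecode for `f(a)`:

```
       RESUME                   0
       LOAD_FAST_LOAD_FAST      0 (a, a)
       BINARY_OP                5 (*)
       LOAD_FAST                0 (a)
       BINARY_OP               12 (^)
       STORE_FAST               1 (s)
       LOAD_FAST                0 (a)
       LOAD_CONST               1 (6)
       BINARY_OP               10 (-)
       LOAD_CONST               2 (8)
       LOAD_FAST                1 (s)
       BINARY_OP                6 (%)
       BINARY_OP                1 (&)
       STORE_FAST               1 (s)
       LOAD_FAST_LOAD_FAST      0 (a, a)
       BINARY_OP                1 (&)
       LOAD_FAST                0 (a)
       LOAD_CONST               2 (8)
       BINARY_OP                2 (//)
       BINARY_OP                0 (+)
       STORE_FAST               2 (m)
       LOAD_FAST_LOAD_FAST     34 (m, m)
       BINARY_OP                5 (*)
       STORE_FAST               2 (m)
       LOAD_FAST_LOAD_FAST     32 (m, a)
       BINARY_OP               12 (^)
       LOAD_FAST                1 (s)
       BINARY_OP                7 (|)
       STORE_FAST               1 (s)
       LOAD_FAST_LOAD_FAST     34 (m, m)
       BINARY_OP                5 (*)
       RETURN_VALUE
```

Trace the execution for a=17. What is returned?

LOAD_FAST_LOAD_FAST a,a → push 17,17. Stack: [17, 17]
BINARY_OP * → 17 * 17 = 289. Stack: [289]
LOAD_FAST a → push 17. Stack: [289, 17]
BINARY_OP ^ → 289 ^ 17 = 304. Stack: [304]
STORE_FAST s → s=304. Stack: []
LOAD_FAST a → push 17. Stack: [17]
LOAD_CONST → push 6. Stack: [17, 6]
BINARY_OP - → 17 - 6 = 11. Stack: [11]
LOAD_CONST → push 8. Stack: [11, 8]
LOAD_FAST s → push 304. Stack: [11, 8, 304]
BINARY_OP % → 8 % 304 = 8. Stack: [11, 8]
BINARY_OP & → 11 & 8 = 8. Stack: [8]
STORE_FAST s → s=8. Stack: []
LOAD_FAST_LOAD_FAST a,a → push 17,17. Stack: [17, 17]
BINARY_OP & → 17 & 17 = 17. Stack: [17]
LOAD_FAST a → push 17. Stack: [17, 17]
LOAD_CONST → push 8. Stack: [17, 17, 8]
BINARY_OP // → 17 // 8 = 2. Stack: [17, 2]
BINARY_OP + → 17 + 2 = 19. Stack: [19]
STORE_FAST m → m=19. Stack: []
LOAD_FAST_LOAD_FAST m,m → push 19,19. Stack: [19, 19]
BINARY_OP * → 19 * 19 = 361. Stack: [361]
STORE_FAST m → m=361. Stack: []
LOAD_FAST_LOAD_FAST m,a → push 361,17. Stack: [361, 17]
BINARY_OP ^ → 361 ^ 17 = 376. Stack: [376]
LOAD_FAST s → push 8. Stack: [376, 8]
BINARY_OP | → 376 | 8 = 376. Stack: [376]
STORE_FAST s → s=376. Stack: []
LOAD_FAST_LOAD_FAST m,m → push 361,361. Stack: [361, 361]
BINARY_OP * → 361 * 361 = 130321. Stack: [130321]
RETURN_VALUE → return 130321.

130321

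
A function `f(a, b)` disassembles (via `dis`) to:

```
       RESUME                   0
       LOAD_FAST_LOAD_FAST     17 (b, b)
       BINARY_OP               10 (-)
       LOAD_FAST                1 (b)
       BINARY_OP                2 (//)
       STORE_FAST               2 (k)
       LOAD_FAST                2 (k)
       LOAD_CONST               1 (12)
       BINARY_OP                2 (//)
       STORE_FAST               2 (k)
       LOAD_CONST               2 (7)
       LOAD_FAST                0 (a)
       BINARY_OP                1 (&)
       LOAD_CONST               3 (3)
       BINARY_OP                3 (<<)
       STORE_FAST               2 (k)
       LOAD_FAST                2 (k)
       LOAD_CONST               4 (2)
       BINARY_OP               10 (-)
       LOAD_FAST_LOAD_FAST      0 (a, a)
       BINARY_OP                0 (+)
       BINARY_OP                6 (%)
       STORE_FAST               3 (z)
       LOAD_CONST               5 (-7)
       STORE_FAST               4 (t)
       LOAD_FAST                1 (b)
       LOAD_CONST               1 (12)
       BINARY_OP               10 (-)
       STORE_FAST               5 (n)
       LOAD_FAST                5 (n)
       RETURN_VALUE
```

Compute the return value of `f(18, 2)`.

LOAD_FAST_LOAD_FAST b,b → push 2,2. Stack: [2, 2]
BINARY_OP - → 2 - 2 = 0. Stack: [0]
LOAD_FAST b → push 2. Stack: [0, 2]
BINARY_OP // → 0 // 2 = 0. Stack: [0]
STORE_FAST k → k=0. Stack: []
LOAD_FAST k → push 0. Stack: [0]
LOAD_CONST → push 12. Stack: [0, 12]
BINARY_OP // → 0 // 12 = 0. Stack: [0]
STORE_FAST k → k=0. Stack: []
LOAD_CONST → push 7. Stack: [7]
LOAD_FAST a → push 18. Stack: [7, 18]
BINARY_OP & → 7 & 18 = 2. Stack: [2]
LOAD_CONST → push 3. Stack: [2, 3]
BINARY_OP << → 2 << 3 = 16. Stack: [16]
STORE_FAST k → k=16. Stack: []
LOAD_FAST k → push 16. Stack: [16]
LOAD_CONST → push 2. Stack: [16, 2]
BINARY_OP - → 16 - 2 = 14. Stack: [14]
LOAD_FAST_LOAD_FAST a,a → push 18,18. Stack: [14, 18, 18]
BINARY_OP + → 18 + 18 = 36. Stack: [14, 36]
BINARY_OP % → 14 % 36 = 14. Stack: [14]
STORE_FAST z → z=14. Stack: []
LOAD_CONST → push -7. Stack: [-7]
STORE_FAST t → t=-7. Stack: []
LOAD_FAST b → push 2. Stack: [2]
LOAD_CONST → push 12. Stack: [2, 12]
BINARY_OP - → 2 - 12 = -10. Stack: [-10]
STORE_FAST n → n=-10. Stack: []
LOAD_FAST n → push -10. Stack: [-10]
RETURN_VALUE → return -10.

-10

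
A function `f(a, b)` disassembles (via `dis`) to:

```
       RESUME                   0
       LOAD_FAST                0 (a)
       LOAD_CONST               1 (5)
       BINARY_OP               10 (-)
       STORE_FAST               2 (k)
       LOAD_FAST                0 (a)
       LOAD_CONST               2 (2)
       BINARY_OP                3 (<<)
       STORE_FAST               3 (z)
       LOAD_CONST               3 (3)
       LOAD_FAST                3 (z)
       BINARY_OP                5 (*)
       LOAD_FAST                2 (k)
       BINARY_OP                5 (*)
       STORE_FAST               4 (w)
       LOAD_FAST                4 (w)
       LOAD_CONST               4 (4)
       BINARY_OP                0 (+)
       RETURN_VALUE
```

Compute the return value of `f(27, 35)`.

LOAD_FAST a → push 27. Stack: [27]
LOAD_CONST → push 5. Stack: [27, 5]
BINARY_OP - → 27 - 5 = 22. Stack: [22]
STORE_FAST k → k=22. Stack: []
LOAD_FAST a → push 27. Stack: [27]
LOAD_CONST → push 2. Stack: [27, 2]
BINARY_OP << → 27 << 2 = 108. Stack: [108]
STORE_FAST z → z=108. Stack: []
LOAD_CONST → push 3. Stack: [3]
LOAD_FAST z → push 108. Stack: [3, 108]
BINARY_OP * → 3 * 108 = 324. Stack: [324]
LOAD_FAST k → push 22. Stack: [324, 22]
BINARY_OP * → 324 * 22 = 7128. Stack: [7128]
STORE_FAST w → w=7128. Stack: []
LOAD_FAST w → push 7128. Stack: [7128]
LOAD_CONST → push 4. Stack: [7128, 4]
BINARY_OP + → 7128 + 4 = 7132. Stack: [7132]
RETURN_VALUE → return 7132.

7132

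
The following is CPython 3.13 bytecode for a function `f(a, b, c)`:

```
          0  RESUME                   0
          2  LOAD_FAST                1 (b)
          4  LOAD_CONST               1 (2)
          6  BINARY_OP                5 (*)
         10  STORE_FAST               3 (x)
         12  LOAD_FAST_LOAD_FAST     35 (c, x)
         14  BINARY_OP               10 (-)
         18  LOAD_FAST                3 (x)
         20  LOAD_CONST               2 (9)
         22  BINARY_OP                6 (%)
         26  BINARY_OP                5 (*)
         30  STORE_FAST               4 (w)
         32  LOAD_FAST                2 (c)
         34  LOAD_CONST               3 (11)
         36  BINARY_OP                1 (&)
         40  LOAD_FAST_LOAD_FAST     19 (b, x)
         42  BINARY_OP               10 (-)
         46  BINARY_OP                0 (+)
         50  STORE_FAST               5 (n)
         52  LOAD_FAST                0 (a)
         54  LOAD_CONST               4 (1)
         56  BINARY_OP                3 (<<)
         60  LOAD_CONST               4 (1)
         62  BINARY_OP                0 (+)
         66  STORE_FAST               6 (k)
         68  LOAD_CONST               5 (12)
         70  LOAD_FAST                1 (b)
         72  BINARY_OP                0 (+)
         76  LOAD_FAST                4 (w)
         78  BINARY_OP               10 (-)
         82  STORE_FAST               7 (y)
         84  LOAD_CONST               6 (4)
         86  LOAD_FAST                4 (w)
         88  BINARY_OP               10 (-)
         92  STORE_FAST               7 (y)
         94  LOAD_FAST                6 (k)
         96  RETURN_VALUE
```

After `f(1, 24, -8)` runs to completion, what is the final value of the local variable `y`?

172

LOAD_FAST b → push 24. Stack: [24]
LOAD_CONST → push 2. Stack: [24, 2]
BINARY_OP * → 24 * 2 = 48. Stack: [48]
STORE_FAST x → x=48. Stack: []
LOAD_FAST_LOAD_FAST c,x → push -8,48. Stack: [-8, 48]
BINARY_OP - → -8 - 48 = -56. Stack: [-56]
LOAD_FAST x → push 48. Stack: [-56, 48]
LOAD_CONST → push 9. Stack: [-56, 48, 9]
BINARY_OP % → 48 % 9 = 3. Stack: [-56, 3]
BINARY_OP * → -56 * 3 = -168. Stack: [-168]
STORE_FAST w → w=-168. Stack: []
LOAD_FAST c → push -8. Stack: [-8]
LOAD_CONST → push 11. Stack: [-8, 11]
BINARY_OP & → -8 & 11 = 8. Stack: [8]
LOAD_FAST_LOAD_FAST b,x → push 24,48. Stack: [8, 24, 48]
BINARY_OP - → 24 - 48 = -24. Stack: [8, -24]
BINARY_OP + → 8 + -24 = -16. Stack: [-16]
STORE_FAST n → n=-16. Stack: []
LOAD_FAST a → push 1. Stack: [1]
LOAD_CONST → push 1. Stack: [1, 1]
BINARY_OP << → 1 << 1 = 2. Stack: [2]
LOAD_CONST → push 1. Stack: [2, 1]
BINARY_OP + → 2 + 1 = 3. Stack: [3]
STORE_FAST k → k=3. Stack: []
LOAD_CONST → push 12. Stack: [12]
LOAD_FAST b → push 24. Stack: [12, 24]
BINARY_OP + → 12 + 24 = 36. Stack: [36]
LOAD_FAST w → push -168. Stack: [36, -168]
BINARY_OP - → 36 - -168 = 204. Stack: [204]
STORE_FAST y → y=204. Stack: []
LOAD_CONST → push 4. Stack: [4]
LOAD_FAST w → push -168. Stack: [4, -168]
BINARY_OP - → 4 - -168 = 172. Stack: [172]
STORE_FAST y → y=172. Stack: []
LOAD_FAST k → push 3. Stack: [3]
RETURN_VALUE → return 3.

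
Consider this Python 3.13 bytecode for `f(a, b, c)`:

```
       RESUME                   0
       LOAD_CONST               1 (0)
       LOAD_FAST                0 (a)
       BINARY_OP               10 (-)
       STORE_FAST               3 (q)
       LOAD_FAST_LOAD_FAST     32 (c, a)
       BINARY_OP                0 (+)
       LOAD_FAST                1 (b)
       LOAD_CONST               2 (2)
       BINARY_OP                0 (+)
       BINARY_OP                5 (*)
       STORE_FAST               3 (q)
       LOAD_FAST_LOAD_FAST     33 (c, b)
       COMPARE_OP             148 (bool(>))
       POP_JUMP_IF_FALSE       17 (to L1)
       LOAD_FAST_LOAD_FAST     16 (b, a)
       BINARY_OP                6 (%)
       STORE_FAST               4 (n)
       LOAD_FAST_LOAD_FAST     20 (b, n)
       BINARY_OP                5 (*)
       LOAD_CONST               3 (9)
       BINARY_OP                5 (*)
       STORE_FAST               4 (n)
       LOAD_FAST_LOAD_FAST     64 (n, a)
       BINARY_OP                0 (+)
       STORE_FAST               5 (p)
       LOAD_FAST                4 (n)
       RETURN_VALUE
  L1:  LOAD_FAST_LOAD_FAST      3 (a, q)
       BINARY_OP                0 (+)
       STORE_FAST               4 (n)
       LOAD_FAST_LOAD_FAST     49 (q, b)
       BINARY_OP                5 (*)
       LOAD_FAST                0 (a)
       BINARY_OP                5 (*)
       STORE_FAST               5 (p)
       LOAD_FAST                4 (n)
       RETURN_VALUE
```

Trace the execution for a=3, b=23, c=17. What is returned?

LOAD_CONST → push 0. Stack: [0]
LOAD_FAST a → push 3. Stack: [0, 3]
BINARY_OP - → 0 - 3 = -3. Stack: [-3]
STORE_FAST q → q=-3. Stack: []
LOAD_FAST_LOAD_FAST c,a → push 17,3. Stack: [17, 3]
BINARY_OP + → 17 + 3 = 20. Stack: [20]
LOAD_FAST b → push 23. Stack: [20, 23]
LOAD_CONST → push 2. Stack: [20, 23, 2]
BINARY_OP + → 23 + 2 = 25. Stack: [20, 25]
BINARY_OP * → 20 * 25 = 500. Stack: [500]
STORE_FAST q → q=500. Stack: []
LOAD_FAST_LOAD_FAST c,b → push 17,23. Stack: [17, 23]
COMPARE_OP bool(>) → 17 vs 23 = False. Stack: [False]
POP_JUMP_IF_FALSE → pop False; jump. Stack: []
LOAD_FAST_LOAD_FAST a,q → push 3,500. Stack: [3, 500]
BINARY_OP + → 3 + 500 = 503. Stack: [503]
STORE_FAST n → n=503. Stack: []
LOAD_FAST_LOAD_FAST q,b → push 500,23. Stack: [500, 23]
BINARY_OP * → 500 * 23 = 11500. Stack: [11500]
LOAD_FAST a → push 3. Stack: [11500, 3]
BINARY_OP * → 11500 * 3 = 34500. Stack: [34500]
STORE_FAST p → p=34500. Stack: []
LOAD_FAST n → push 503. Stack: [503]
RETURN_VALUE → return 503.

503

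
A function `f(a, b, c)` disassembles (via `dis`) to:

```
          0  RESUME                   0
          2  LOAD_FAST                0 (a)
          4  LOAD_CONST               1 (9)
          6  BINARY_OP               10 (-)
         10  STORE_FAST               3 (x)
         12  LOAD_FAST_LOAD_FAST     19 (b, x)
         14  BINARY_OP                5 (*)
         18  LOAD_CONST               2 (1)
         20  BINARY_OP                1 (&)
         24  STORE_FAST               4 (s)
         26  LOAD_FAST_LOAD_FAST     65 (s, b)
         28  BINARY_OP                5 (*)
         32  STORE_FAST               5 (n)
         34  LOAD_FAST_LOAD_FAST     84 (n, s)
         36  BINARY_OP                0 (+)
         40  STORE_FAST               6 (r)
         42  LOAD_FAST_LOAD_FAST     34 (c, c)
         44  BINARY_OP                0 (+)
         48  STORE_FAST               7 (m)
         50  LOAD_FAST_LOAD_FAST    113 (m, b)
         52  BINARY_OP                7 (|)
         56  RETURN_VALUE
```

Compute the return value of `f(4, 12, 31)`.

LOAD_FAST a → push 4. Stack: [4]
LOAD_CONST → push 9. Stack: [4, 9]
BINARY_OP - → 4 - 9 = -5. Stack: [-5]
STORE_FAST x → x=-5. Stack: []
LOAD_FAST_LOAD_FAST b,x → push 12,-5. Stack: [12, -5]
BINARY_OP * → 12 * -5 = -60. Stack: [-60]
LOAD_CONST → push 1. Stack: [-60, 1]
BINARY_OP & → -60 & 1 = 0. Stack: [0]
STORE_FAST s → s=0. Stack: []
LOAD_FAST_LOAD_FAST s,b → push 0,12. Stack: [0, 12]
BINARY_OP * → 0 * 12 = 0. Stack: [0]
STORE_FAST n → n=0. Stack: []
LOAD_FAST_LOAD_FAST n,s → push 0,0. Stack: [0, 0]
BINARY_OP + → 0 + 0 = 0. Stack: [0]
STORE_FAST r → r=0. Stack: []
LOAD_FAST_LOAD_FAST c,c → push 31,31. Stack: [31, 31]
BINARY_OP + → 31 + 31 = 62. Stack: [62]
STORE_FAST m → m=62. Stack: []
LOAD_FAST_LOAD_FAST m,b → push 62,12. Stack: [62, 12]
BINARY_OP | → 62 | 12 = 62. Stack: [62]
RETURN_VALUE → return 62.

62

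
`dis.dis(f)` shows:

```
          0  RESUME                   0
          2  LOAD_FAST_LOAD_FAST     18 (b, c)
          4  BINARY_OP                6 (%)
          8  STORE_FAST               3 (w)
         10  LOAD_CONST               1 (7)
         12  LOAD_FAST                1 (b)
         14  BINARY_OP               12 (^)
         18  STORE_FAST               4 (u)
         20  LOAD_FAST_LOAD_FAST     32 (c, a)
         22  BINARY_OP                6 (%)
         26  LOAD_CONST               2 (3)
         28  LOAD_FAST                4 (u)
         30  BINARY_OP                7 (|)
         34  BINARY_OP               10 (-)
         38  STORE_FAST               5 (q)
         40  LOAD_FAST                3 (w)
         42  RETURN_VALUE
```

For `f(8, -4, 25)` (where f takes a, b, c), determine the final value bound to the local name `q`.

6

LOAD_FAST_LOAD_FAST b,c → push -4,25. Stack: [-4, 25]
BINARY_OP % → -4 % 25 = 21. Stack: [21]
STORE_FAST w → w=21. Stack: []
LOAD_CONST → push 7. Stack: [7]
LOAD_FAST b → push -4. Stack: [7, -4]
BINARY_OP ^ → 7 ^ -4 = -5. Stack: [-5]
STORE_FAST u → u=-5. Stack: []
LOAD_FAST_LOAD_FAST c,a → push 25,8. Stack: [25, 8]
BINARY_OP % → 25 % 8 = 1. Stack: [1]
LOAD_CONST → push 3. Stack: [1, 3]
LOAD_FAST u → push -5. Stack: [1, 3, -5]
BINARY_OP | → 3 | -5 = -5. Stack: [1, -5]
BINARY_OP - → 1 - -5 = 6. Stack: [6]
STORE_FAST q → q=6. Stack: []
LOAD_FAST w → push 21. Stack: [21]
RETURN_VALUE → return 21.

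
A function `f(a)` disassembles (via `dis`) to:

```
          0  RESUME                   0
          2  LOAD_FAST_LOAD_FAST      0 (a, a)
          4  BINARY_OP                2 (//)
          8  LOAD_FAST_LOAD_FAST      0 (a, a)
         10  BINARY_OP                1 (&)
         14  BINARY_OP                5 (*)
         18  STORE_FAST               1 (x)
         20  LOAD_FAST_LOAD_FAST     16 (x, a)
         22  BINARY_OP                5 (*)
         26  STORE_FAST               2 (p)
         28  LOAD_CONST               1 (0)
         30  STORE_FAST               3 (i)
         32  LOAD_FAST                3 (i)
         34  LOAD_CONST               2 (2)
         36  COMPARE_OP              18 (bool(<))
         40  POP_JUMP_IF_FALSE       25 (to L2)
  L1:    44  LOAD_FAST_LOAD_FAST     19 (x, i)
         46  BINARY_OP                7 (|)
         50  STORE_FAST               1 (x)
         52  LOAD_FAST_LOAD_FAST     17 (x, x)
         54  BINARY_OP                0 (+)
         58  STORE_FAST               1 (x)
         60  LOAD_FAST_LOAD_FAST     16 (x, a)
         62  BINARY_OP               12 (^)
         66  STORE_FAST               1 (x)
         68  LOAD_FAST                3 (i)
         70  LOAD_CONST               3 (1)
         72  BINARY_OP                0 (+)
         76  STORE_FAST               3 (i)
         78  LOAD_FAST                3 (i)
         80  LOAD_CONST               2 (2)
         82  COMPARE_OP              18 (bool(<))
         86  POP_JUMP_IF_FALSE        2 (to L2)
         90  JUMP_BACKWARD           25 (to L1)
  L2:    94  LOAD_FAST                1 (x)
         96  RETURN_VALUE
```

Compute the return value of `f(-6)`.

-28

LOAD_FAST_LOAD_FAST a,a → push -6,-6. Stack: [-6, -6]
BINARY_OP // → -6 // -6 = 1. Stack: [1]
LOAD_FAST_LOAD_FAST a,a → push -6,-6. Stack: [1, -6, -6]
BINARY_OP & → -6 & -6 = -6. Stack: [1, -6]
BINARY_OP * → 1 * -6 = -6. Stack: [-6]
STORE_FAST x → x=-6. Stack: []
LOAD_FAST_LOAD_FAST x,a → push -6,-6. Stack: [-6, -6]
BINARY_OP * → -6 * -6 = 36. Stack: [36]
STORE_FAST p → p=36. Stack: []
LOAD_CONST → push 0. Stack: [0]
STORE_FAST i → i=0. Stack: []
LOAD_FAST i → push 0. Stack: [0]
LOAD_CONST → push 2. Stack: [0, 2]
COMPARE_OP bool(<) → 0 vs 2 = True. Stack: [True]
POP_JUMP_IF_FALSE → pop True; no jump. Stack: []
LOAD_FAST_LOAD_FAST x,i → push -6,0. Stack: [-6, 0]
BINARY_OP | → -6 | 0 = -6. Stack: [-6]
STORE_FAST x → x=-6. Stack: []
LOAD_FAST_LOAD_FAST x,x → push -6,-6. Stack: [-6, -6]
BINARY_OP + → -6 + -6 = -12. Stack: [-12]
STORE_FAST x → x=-12. Stack: []
LOAD_FAST_LOAD_FAST x,a → push -12,-6. Stack: [-12, -6]
BINARY_OP ^ → -12 ^ -6 = 14. Stack: [14]
STORE_FAST x → x=14. Stack: []
LOAD_FAST i → push 0. Stack: [0]
LOAD_CONST → push 1. Stack: [0, 1]
BINARY_OP + → 0 + 1 = 1. Stack: [1]
STORE_FAST i → i=1. Stack: []
LOAD_FAST i → push 1. Stack: [1]
LOAD_CONST → push 2. Stack: [1, 2]
COMPARE_OP bool(<) → 1 vs 2 = True. Stack: [True]
POP_JUMP_IF_FALSE → pop True; no jump. Stack: []
LOAD_FAST_LOAD_FAST x,i → push 14,1. Stack: [14, 1]
BINARY_OP | → 14 | 1 = 15. Stack: [15]
STORE_FAST x → x=15. Stack: []
LOAD_FAST_LOAD_FAST x,x → push 15,15. Stack: [15, 15]
BINARY_OP + → 15 + 15 = 30. Stack: [30]
STORE_FAST x → x=30. Stack: []
LOAD_FAST_LOAD_FAST x,a → push 30,-6. Stack: [30, -6]
BINARY_OP ^ → 30 ^ -6 = -28. Stack: [-28]
STORE_FAST x → x=-28. Stack: []
LOAD_FAST i → push 1. Stack: [1]
LOAD_CONST → push 1. Stack: [1, 1]
BINARY_OP + → 1 + 1 = 2. Stack: [2]
STORE_FAST i → i=2. Stack: []
LOAD_FAST i → push 2. Stack: [2]
LOAD_CONST → push 2. Stack: [2, 2]
COMPARE_OP bool(<) → 2 vs 2 = False. Stack: [False]
POP_JUMP_IF_FALSE → pop False; jump. Stack: []
LOAD_FAST x → push -28. Stack: [-28]
RETURN_VALUE → return -28.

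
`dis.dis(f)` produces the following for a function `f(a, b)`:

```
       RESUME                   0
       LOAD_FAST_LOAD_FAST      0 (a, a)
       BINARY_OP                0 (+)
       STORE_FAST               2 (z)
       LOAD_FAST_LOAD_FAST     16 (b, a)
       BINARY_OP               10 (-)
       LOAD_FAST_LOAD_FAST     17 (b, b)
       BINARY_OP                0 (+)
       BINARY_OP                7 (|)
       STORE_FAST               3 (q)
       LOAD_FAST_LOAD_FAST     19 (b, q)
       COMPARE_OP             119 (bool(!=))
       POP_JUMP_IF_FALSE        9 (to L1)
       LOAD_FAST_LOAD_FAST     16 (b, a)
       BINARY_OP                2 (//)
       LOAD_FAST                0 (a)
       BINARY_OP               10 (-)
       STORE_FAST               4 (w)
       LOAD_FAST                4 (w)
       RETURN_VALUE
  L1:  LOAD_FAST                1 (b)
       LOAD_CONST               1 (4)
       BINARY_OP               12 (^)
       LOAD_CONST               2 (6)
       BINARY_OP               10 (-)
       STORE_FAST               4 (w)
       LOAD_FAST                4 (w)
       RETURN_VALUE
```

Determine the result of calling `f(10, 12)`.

LOAD_FAST_LOAD_FAST a,a → push 10,10. Stack: [10, 10]
BINARY_OP + → 10 + 10 = 20. Stack: [20]
STORE_FAST z → z=20. Stack: []
LOAD_FAST_LOAD_FAST b,a → push 12,10. Stack: [12, 10]
BINARY_OP - → 12 - 10 = 2. Stack: [2]
LOAD_FAST_LOAD_FAST b,b → push 12,12. Stack: [2, 12, 12]
BINARY_OP + → 12 + 12 = 24. Stack: [2, 24]
BINARY_OP | → 2 | 24 = 26. Stack: [26]
STORE_FAST q → q=26. Stack: []
LOAD_FAST_LOAD_FAST b,q → push 12,26. Stack: [12, 26]
COMPARE_OP bool(!=) → 12 vs 26 = True. Stack: [True]
POP_JUMP_IF_FALSE → pop True; no jump. Stack: []
LOAD_FAST_LOAD_FAST b,a → push 12,10. Stack: [12, 10]
BINARY_OP // → 12 // 10 = 1. Stack: [1]
LOAD_FAST a → push 10. Stack: [1, 10]
BINARY_OP - → 1 - 10 = -9. Stack: [-9]
STORE_FAST w → w=-9. Stack: []
LOAD_FAST w → push -9. Stack: [-9]
RETURN_VALUE → return -9.

-9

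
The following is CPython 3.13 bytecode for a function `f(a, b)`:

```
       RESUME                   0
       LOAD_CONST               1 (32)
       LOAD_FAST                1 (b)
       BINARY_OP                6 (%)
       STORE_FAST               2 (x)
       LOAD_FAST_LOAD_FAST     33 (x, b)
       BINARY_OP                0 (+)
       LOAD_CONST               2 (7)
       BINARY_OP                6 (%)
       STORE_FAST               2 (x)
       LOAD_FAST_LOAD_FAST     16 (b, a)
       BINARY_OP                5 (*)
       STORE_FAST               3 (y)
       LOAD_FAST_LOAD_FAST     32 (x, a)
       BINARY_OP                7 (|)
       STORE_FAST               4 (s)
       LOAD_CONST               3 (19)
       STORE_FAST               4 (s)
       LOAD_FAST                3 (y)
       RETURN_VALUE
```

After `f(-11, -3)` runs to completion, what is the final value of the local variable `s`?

LOAD_CONST → push 32. Stack: [32]
LOAD_FAST b → push -3. Stack: [32, -3]
BINARY_OP % → 32 % -3 = -1. Stack: [-1]
STORE_FAST x → x=-1. Stack: []
LOAD_FAST_LOAD_FAST x,b → push -1,-3. Stack: [-1, -3]
BINARY_OP + → -1 + -3 = -4. Stack: [-4]
LOAD_CONST → push 7. Stack: [-4, 7]
BINARY_OP % → -4 % 7 = 3. Stack: [3]
STORE_FAST x → x=3. Stack: []
LOAD_FAST_LOAD_FAST b,a → push -3,-11. Stack: [-3, -11]
BINARY_OP * → -3 * -11 = 33. Stack: [33]
STORE_FAST y → y=33. Stack: []
LOAD_FAST_LOAD_FAST x,a → push 3,-11. Stack: [3, -11]
BINARY_OP | → 3 | -11 = -9. Stack: [-9]
STORE_FAST s → s=-9. Stack: []
LOAD_CONST → push 19. Stack: [19]
STORE_FAST s → s=19. Stack: []
LOAD_FAST y → push 33. Stack: [33]
RETURN_VALUE → return 33.

19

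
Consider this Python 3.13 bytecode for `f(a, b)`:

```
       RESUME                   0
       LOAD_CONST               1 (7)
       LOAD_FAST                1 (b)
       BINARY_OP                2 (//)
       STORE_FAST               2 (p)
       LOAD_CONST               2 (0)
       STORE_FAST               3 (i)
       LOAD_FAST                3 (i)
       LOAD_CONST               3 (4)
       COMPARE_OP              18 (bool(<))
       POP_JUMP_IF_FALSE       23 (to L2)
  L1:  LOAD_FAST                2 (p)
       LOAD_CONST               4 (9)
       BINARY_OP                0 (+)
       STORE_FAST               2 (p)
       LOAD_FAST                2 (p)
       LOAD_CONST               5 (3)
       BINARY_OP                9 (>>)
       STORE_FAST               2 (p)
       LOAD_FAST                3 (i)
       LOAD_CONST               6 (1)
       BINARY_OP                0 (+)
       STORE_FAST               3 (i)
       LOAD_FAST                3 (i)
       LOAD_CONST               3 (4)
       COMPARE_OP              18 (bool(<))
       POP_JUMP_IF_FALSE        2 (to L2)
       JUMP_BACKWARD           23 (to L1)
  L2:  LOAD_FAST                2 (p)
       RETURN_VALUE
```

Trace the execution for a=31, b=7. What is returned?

LOAD_CONST → push 7
LOAD_FAST b → push 7
BINARY_OP // → 7 // 7 = 1
STORE_FAST p → p=1
LOAD_CONST → push 0
STORE_FAST i → i=0
LOAD_FAST i → push 0
LOAD_CONST → push 4
COMPARE_OP bool(<) → 0 vs 4 = True
POP_JUMP_IF_FALSE → pop True; no jump
LOAD_FAST p → push 1
LOAD_CONST → push 9
BINARY_OP + → 1 + 9 = 10
STORE_FAST p → p=10
LOAD_FAST p → push 10
LOAD_CONST → push 3
BINARY_OP >> → 10 >> 3 = 1
STORE_FAST p → p=1
LOAD_FAST i → push 0
LOAD_CONST → push 1
BINARY_OP + → 0 + 1 = 1
STORE_FAST i → i=1
LOAD_FAST i → push 1
LOAD_CONST → push 4
COMPARE_OP bool(<) → 1 vs 4 = True
POP_JUMP_IF_FALSE → pop True; no jump
LOAD_FAST p → push 1
LOAD_CONST → push 9
BINARY_OP + → 1 + 9 = 10
STORE_FAST p → p=10
LOAD_FAST p → push 10
LOAD_CONST → push 3
BINARY_OP >> → 10 >> 3 = 1
STORE_FAST p → p=1
LOAD_FAST i → push 1
LOAD_CONST → push 1
BINARY_OP + → 1 + 1 = 2
STORE_FAST i → i=2
LOAD_FAST i → push 2
LOAD_CONST → push 4
COMPARE_OP bool(<) → 2 vs 4 = True
POP_JUMP_IF_FALSE → pop True; no jump
LOAD_FAST p → push 1
LOAD_CONST → push 9
BINARY_OP + → 1 + 9 = 10
STORE_FAST p → p=10
LOAD_FAST p → push 10
LOAD_CONST → push 3
BINARY_OP >> → 10 >> 3 = 1
STORE_FAST p → p=1
LOAD_FAST i → push 2
LOAD_CONST → push 1
BINARY_OP + → 2 + 1 = 3
STORE_FAST i → i=3
LOAD_FAST i → push 3
LOAD_CONST → push 4
COMPARE_OP bool(<) → 3 vs 4 = True
POP_JUMP_IF_FALSE → pop True; no jump
LOAD_FAST p → push 1
LOAD_CONST → push 9
BINARY_OP + → 1 + 9 = 10
STORE_FAST p → p=10
LOAD_FAST p → push 10
LOAD_CONST → push 3
BINARY_OP >> → 10 >> 3 = 1
STORE_FAST p → p=1
LOAD_FAST i → push 3
LOAD_CONST → push 1
BINARY_OP + → 3 + 1 = 4
STORE_FAST i → i=4
LOAD_FAST i → push 4
LOAD_CONST → push 4
COMPARE_OP bool(<) → 4 vs 4 = False
POP_JUMP_IF_FALSE → pop False; jump
LOAD_FAST p → push 1
RETURN_VALUE → return 1.

1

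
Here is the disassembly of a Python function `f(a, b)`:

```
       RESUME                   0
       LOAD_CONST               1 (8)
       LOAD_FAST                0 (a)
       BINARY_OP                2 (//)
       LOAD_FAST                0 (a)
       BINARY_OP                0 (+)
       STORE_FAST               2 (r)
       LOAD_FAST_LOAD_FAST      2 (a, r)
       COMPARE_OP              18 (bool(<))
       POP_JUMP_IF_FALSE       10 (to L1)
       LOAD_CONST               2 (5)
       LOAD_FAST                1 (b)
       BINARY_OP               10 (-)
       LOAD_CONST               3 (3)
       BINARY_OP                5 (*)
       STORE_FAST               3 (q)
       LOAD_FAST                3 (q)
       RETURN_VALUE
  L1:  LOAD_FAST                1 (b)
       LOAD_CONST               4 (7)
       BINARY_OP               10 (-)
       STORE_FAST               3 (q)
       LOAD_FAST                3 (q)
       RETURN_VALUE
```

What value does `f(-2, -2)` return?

LOAD_CONST → push 8. Stack: [8]
LOAD_FAST a → push -2. Stack: [8, -2]
BINARY_OP // → 8 // -2 = -4. Stack: [-4]
LOAD_FAST a → push -2. Stack: [-4, -2]
BINARY_OP + → -4 + -2 = -6. Stack: [-6]
STORE_FAST r → r=-6. Stack: []
LOAD_FAST_LOAD_FAST a,r → push -2,-6. Stack: [-2, -6]
COMPARE_OP bool(<) → -2 vs -6 = False. Stack: [False]
POP_JUMP_IF_FALSE → pop False; jump. Stack: []
LOAD_FAST b → push -2. Stack: [-2]
LOAD_CONST → push 7. Stack: [-2, 7]
BINARY_OP - → -2 - 7 = -9. Stack: [-9]
STORE_FAST q → q=-9. Stack: []
LOAD_FAST q → push -9. Stack: [-9]
RETURN_VALUE → return -9.

-9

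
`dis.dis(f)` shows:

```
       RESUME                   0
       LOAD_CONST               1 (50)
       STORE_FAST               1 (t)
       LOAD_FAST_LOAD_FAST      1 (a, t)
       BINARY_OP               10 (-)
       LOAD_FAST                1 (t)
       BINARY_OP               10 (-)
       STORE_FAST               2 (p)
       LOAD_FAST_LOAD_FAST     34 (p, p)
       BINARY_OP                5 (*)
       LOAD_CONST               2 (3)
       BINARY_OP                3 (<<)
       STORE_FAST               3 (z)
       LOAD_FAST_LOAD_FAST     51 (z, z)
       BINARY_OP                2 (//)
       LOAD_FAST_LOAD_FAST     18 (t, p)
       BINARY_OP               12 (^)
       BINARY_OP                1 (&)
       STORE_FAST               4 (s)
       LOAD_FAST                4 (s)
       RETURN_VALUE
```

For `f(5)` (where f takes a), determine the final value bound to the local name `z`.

LOAD_CONST → push 50. Stack: [50]
STORE_FAST t → t=50. Stack: []
LOAD_FAST_LOAD_FAST a,t → push 5,50. Stack: [5, 50]
BINARY_OP - → 5 - 50 = -45. Stack: [-45]
LOAD_FAST t → push 50. Stack: [-45, 50]
BINARY_OP - → -45 - 50 = -95. Stack: [-95]
STORE_FAST p → p=-95. Stack: []
LOAD_FAST_LOAD_FAST p,p → push -95,-95. Stack: [-95, -95]
BINARY_OP * → -95 * -95 = 9025. Stack: [9025]
LOAD_CONST → push 3. Stack: [9025, 3]
BINARY_OP << → 9025 << 3 = 72200. Stack: [72200]
STORE_FAST z → z=72200. Stack: []
LOAD_FAST_LOAD_FAST z,z → push 72200,72200. Stack: [72200, 72200]
BINARY_OP // → 72200 // 72200 = 1. Stack: [1]
LOAD_FAST_LOAD_FAST t,p → push 50,-95. Stack: [1, 50, -95]
BINARY_OP ^ → 50 ^ -95 = -109. Stack: [1, -109]
BINARY_OP & → 1 & -109 = 1. Stack: [1]
STORE_FAST s → s=1. Stack: []
LOAD_FAST s → push 1. Stack: [1]
RETURN_VALUE → return 1.

72200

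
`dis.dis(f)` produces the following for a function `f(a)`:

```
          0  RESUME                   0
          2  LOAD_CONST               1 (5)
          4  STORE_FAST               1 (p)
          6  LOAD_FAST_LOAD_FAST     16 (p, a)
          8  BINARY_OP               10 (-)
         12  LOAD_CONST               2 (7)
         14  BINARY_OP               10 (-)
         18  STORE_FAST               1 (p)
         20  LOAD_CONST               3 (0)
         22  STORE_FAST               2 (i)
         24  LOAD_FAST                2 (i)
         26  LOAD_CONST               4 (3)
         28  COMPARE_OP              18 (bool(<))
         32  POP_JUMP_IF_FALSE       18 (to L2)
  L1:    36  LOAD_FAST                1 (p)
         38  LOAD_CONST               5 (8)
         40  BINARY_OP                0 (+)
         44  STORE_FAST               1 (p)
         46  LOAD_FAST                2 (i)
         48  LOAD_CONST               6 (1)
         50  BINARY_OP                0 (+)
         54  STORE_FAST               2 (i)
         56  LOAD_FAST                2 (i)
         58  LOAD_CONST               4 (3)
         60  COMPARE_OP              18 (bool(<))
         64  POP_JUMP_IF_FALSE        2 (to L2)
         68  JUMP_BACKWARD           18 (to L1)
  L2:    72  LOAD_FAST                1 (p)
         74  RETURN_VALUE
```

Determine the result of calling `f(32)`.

LOAD_CONST → push 5. Stack: [5]
STORE_FAST p → p=5. Stack: []
LOAD_FAST_LOAD_FAST p,a → push 5,32. Stack: [5, 32]
BINARY_OP - → 5 - 32 = -27. Stack: [-27]
LOAD_CONST → push 7. Stack: [-27, 7]
BINARY_OP - → -27 - 7 = -34. Stack: [-34]
STORE_FAST p → p=-34. Stack: []
LOAD_CONST → push 0. Stack: [0]
STORE_FAST i → i=0. Stack: []
LOAD_FAST i → push 0. Stack: [0]
LOAD_CONST → push 3. Stack: [0, 3]
COMPARE_OP bool(<) → 0 vs 3 = True. Stack: [True]
POP_JUMP_IF_FALSE → pop True; no jump. Stack: []
LOAD_FAST p → push -34. Stack: [-34]
LOAD_CONST → push 8. Stack: [-34, 8]
BINARY_OP + → -34 + 8 = -26. Stack: [-26]
STORE_FAST p → p=-26. Stack: []
LOAD_FAST i → push 0. Stack: [0]
LOAD_CONST → push 1. Stack: [0, 1]
BINARY_OP + → 0 + 1 = 1. Stack: [1]
STORE_FAST i → i=1. Stack: []
LOAD_FAST i → push 1. Stack: [1]
LOAD_CONST → push 3. Stack: [1, 3]
COMPARE_OP bool(<) → 1 vs 3 = True. Stack: [True]
POP_JUMP_IF_FALSE → pop True; no jump. Stack: []
LOAD_FAST p → push -26. Stack: [-26]
LOAD_CONST → push 8. Stack: [-26, 8]
BINARY_OP + → -26 + 8 = -18. Stack: [-18]
STORE_FAST p → p=-18. Stack: []
LOAD_FAST i → push 1. Stack: [1]
LOAD_CONST → push 1. Stack: [1, 1]
BINARY_OP + → 1 + 1 = 2. Stack: [2]
STORE_FAST i → i=2. Stack: []
LOAD_FAST i → push 2. Stack: [2]
LOAD_CONST → push 3. Stack: [2, 3]
COMPARE_OP bool(<) → 2 vs 3 = True. Stack: [True]
POP_JUMP_IF_FALSE → pop True; no jump. Stack: []
LOAD_FAST p → push -18. Stack: [-18]
LOAD_CONST → push 8. Stack: [-18, 8]
BINARY_OP + → -18 + 8 = -10. Stack: [-10]
STORE_FAST p → p=-10. Stack: []
LOAD_FAST i → push 2. Stack: [2]
LOAD_CONST → push 1. Stack: [2, 1]
BINARY_OP + → 2 + 1 = 3. Stack: [3]
STORE_FAST i → i=3. Stack: []
LOAD_FAST i → push 3. Stack: [3]
LOAD_CONST → push 3. Stack: [3, 3]
COMPARE_OP bool(<) → 3 vs 3 = False. Stack: [False]
POP_JUMP_IF_FALSE → pop False; jump. Stack: []
LOAD_FAST p → push -10. Stack: [-10]
RETURN_VALUE → return -10.

-10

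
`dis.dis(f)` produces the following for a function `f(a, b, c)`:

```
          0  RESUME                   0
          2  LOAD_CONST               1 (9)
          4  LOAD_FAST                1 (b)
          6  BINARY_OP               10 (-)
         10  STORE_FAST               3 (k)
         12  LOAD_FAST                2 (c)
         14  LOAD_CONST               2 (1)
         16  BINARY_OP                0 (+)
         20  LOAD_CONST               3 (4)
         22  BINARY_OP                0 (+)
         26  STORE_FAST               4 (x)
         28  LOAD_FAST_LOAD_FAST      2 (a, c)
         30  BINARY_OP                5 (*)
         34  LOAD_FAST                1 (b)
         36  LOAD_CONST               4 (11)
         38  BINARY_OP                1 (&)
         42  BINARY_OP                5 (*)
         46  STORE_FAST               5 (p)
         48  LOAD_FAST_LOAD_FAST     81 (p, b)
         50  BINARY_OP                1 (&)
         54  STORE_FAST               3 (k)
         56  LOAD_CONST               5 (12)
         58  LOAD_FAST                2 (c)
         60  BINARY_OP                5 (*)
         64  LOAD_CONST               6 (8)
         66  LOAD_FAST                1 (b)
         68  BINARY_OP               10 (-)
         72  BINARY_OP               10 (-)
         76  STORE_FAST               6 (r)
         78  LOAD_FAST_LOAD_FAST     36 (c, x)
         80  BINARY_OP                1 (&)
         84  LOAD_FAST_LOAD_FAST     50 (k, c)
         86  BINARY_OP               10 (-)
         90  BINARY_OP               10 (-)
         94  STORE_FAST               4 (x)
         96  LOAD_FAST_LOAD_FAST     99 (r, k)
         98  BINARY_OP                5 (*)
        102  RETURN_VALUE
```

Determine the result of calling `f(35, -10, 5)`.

LOAD_CONST → push 9. Stack: [9]
LOAD_FAST b → push -10. Stack: [9, -10]
BINARY_OP - → 9 - -10 = 19. Stack: [19]
STORE_FAST k → k=19. Stack: []
LOAD_FAST c → push 5. Stack: [5]
LOAD_CONST → push 1. Stack: [5, 1]
BINARY_OP + → 5 + 1 = 6. Stack: [6]
LOAD_CONST → push 4. Stack: [6, 4]
BINARY_OP + → 6 + 4 = 10. Stack: [10]
STORE_FAST x → x=10. Stack: []
LOAD_FAST_LOAD_FAST a,c → push 35,5. Stack: [35, 5]
BINARY_OP * → 35 * 5 = 175. Stack: [175]
LOAD_FAST b → push -10. Stack: [175, -10]
LOAD_CONST → push 11. Stack: [175, -10, 11]
BINARY_OP & → -10 & 11 = 2. Stack: [175, 2]
BINARY_OP * → 175 * 2 = 350. Stack: [350]
STORE_FAST p → p=350. Stack: []
LOAD_FAST_LOAD_FAST p,b → push 350,-10. Stack: [350, -10]
BINARY_OP & → 350 & -10 = 342. Stack: [342]
STORE_FAST k → k=342. Stack: []
LOAD_CONST → push 12. Stack: [12]
LOAD_FAST c → push 5. Stack: [12, 5]
BINARY_OP * → 12 * 5 = 60. Stack: [60]
LOAD_CONST → push 8. Stack: [60, 8]
LOAD_FAST b → push -10. Stack: [60, 8, -10]
BINARY_OP - → 8 - -10 = 18. Stack: [60, 18]
BINARY_OP - → 60 - 18 = 42. Stack: [42]
STORE_FAST r → r=42. Stack: []
LOAD_FAST_LOAD_FAST c,x → push 5,10. Stack: [5, 10]
BINARY_OP & → 5 & 10 = 0. Stack: [0]
LOAD_FAST_LOAD_FAST k,c → push 342,5. Stack: [0, 342, 5]
BINARY_OP - → 342 - 5 = 337. Stack: [0, 337]
BINARY_OP - → 0 - 337 = -337. Stack: [-337]
STORE_FAST x → x=-337. Stack: []
LOAD_FAST_LOAD_FAST r,k → push 42,342. Stack: [42, 342]
BINARY_OP * → 42 * 342 = 14364. Stack: [14364]
RETURN_VALUE → return 14364.

14364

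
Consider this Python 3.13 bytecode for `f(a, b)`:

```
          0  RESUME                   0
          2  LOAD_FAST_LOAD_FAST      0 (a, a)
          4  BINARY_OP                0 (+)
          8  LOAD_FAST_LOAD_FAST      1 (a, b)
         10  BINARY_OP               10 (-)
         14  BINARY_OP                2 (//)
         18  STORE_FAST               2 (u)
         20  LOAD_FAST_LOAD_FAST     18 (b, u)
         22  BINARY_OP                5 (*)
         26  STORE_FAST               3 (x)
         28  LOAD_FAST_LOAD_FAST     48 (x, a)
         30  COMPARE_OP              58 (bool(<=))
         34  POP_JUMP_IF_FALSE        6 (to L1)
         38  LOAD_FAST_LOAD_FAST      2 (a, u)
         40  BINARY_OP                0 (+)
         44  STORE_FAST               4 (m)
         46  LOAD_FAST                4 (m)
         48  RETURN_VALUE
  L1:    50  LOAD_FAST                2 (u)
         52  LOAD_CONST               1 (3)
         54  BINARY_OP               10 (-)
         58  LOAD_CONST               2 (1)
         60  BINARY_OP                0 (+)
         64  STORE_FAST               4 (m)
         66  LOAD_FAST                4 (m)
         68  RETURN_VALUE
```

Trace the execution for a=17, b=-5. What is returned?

LOAD_FAST_LOAD_FAST a,a → push 17,17. Stack: [17, 17]
BINARY_OP + → 17 + 17 = 34. Stack: [34]
LOAD_FAST_LOAD_FAST a,b → push 17,-5. Stack: [34, 17, -5]
BINARY_OP - → 17 - -5 = 22. Stack: [34, 22]
BINARY_OP // → 34 // 22 = 1. Stack: [1]
STORE_FAST u → u=1. Stack: []
LOAD_FAST_LOAD_FAST b,u → push -5,1. Stack: [-5, 1]
BINARY_OP * → -5 * 1 = -5. Stack: [-5]
STORE_FAST x → x=-5. Stack: []
LOAD_FAST_LOAD_FAST x,a → push -5,17. Stack: [-5, 17]
COMPARE_OP bool(<=) → -5 vs 17 = True. Stack: [True]
POP_JUMP_IF_FALSE → pop True; no jump. Stack: []
LOAD_FAST_LOAD_FAST a,u → push 17,1. Stack: [17, 1]
BINARY_OP + → 17 + 1 = 18. Stack: [18]
STORE_FAST m → m=18. Stack: []
LOAD_FAST m → push 18. Stack: [18]
RETURN_VALUE → return 18.

18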